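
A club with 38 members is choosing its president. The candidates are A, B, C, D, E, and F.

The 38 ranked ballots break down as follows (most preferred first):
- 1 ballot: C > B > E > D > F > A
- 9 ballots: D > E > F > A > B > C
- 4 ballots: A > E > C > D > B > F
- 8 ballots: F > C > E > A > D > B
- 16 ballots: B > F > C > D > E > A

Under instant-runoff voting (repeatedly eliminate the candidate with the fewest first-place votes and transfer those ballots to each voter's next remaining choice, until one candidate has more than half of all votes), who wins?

Round 1: A 4, B 16, C 1, D 9, E 0, F 8. E eliminated.
Round 2: A 4, B 16, C 1, D 9, F 8. C eliminated.
Round 3: A 4, B 17, D 9, F 8. A eliminated.
Round 4: B 17, D 13, F 8. F eliminated.
Round 5: B 17, D 21. D has a majority (≥20).

D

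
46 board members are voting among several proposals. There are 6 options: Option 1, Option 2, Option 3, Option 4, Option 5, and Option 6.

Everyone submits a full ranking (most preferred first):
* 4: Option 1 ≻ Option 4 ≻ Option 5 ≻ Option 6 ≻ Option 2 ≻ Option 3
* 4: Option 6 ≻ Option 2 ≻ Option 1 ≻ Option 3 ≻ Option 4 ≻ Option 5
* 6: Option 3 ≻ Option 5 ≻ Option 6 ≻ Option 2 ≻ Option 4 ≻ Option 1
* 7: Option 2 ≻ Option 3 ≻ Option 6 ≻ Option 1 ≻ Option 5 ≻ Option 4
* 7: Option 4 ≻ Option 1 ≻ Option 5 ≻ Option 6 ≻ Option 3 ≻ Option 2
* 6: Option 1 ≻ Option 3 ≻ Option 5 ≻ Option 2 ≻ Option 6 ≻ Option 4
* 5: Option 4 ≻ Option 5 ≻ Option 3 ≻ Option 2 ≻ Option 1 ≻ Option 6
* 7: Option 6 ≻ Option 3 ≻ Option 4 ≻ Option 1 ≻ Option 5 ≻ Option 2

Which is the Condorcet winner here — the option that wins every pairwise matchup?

Option 3 vs Option 1: 25–21
Option 3 vs Option 2: 31–15
Option 3 vs Option 4: 30–16
Option 3 vs Option 5: 30–16
Option 3 vs Option 6: 24–22
Option 3 beats every other option.

Option 3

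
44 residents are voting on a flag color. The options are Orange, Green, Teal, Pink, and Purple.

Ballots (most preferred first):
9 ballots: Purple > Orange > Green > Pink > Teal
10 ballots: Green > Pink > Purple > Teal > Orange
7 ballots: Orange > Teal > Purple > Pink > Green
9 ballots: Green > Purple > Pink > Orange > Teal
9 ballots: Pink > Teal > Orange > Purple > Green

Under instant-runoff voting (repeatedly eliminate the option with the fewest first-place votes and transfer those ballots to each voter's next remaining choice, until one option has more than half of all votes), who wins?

Round 1: Orange 7, Green 19, Teal 0, Pink 9, Purple 9. Teal eliminated.
Round 2: Orange 7, Green 19, Pink 9, Purple 9. Orange eliminated.
Round 3: Green 19, Pink 9, Purple 16. Pink eliminated.
Round 4: Green 19, Purple 25. Purple has a majority (≥23).

Purple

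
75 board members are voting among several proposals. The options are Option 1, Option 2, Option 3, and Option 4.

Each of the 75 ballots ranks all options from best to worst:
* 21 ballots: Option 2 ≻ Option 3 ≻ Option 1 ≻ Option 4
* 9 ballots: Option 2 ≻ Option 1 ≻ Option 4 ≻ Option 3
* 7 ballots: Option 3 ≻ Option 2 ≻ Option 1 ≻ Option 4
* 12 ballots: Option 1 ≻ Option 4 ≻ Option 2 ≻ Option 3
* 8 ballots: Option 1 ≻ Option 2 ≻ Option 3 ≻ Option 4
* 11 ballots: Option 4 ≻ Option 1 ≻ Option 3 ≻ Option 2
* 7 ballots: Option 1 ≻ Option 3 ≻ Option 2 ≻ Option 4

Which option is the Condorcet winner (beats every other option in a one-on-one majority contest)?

Option 1 vs Option 2: 38–37
Option 1 vs Option 3: 47–28
Option 1 vs Option 4: 64–11
Option 1 beats every other option.

Option 1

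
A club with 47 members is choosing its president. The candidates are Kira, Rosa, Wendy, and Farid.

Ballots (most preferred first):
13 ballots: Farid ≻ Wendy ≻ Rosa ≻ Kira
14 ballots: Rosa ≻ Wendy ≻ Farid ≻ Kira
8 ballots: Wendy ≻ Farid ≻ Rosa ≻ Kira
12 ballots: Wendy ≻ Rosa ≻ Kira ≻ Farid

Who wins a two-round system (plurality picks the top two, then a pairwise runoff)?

Wendy

Round 1 first-place votes: Kira 0, Rosa 14, Wendy 20, Farid 13. Wendy and Rosa advance.
Runoff: Wendy is ranked above Rosa on 33 ballots, Rosa above Wendy on 14.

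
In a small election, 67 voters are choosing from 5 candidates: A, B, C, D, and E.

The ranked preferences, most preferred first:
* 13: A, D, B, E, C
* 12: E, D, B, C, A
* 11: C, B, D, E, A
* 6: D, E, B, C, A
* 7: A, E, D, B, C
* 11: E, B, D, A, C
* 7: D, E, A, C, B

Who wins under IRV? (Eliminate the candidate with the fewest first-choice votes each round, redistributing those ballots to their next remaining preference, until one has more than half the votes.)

Round 1: A 20, B 0, C 11, D 13, E 23. B eliminated.
Round 2: A 20, C 11, D 13, E 23. C eliminated.
Round 3: A 20, D 24, E 23. A eliminated.
Round 4: D 37, E 30. D has a majority (≥34).

D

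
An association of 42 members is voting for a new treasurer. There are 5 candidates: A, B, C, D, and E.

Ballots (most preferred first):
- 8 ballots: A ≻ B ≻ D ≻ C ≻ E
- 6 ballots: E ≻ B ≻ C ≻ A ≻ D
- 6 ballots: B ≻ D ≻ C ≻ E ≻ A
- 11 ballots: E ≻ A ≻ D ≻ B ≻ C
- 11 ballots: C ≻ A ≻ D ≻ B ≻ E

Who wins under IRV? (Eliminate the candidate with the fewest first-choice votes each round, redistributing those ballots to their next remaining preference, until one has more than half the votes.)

C

Round 1: A 8, B 6, C 11, D 0, E 17. D eliminated.
Round 2: A 8, B 6, C 11, E 17. B eliminated.
Round 3: A 8, C 17, E 17. A eliminated.
Round 4: C 25, E 17. C has a majority (≥22).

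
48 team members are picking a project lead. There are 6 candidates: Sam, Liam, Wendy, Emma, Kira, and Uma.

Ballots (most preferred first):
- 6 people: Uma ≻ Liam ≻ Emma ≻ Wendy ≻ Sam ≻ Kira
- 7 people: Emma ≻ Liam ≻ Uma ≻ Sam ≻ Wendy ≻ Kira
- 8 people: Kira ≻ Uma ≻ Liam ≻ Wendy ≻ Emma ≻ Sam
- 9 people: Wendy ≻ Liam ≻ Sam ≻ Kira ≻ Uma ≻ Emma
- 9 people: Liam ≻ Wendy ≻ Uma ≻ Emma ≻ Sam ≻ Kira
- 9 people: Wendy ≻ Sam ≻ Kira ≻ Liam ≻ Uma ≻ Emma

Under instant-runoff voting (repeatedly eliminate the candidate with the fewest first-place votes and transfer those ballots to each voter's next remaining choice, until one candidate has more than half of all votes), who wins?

Round 1: Sam 0, Liam 9, Wendy 18, Emma 7, Kira 8, Uma 6. Sam eliminated.
Round 2: Liam 9, Wendy 18, Emma 7, Kira 8, Uma 6. Uma eliminated.
Round 3: Liam 15, Wendy 18, Emma 7, Kira 8. Emma eliminated.
Round 4: Liam 22, Wendy 18, Kira 8. Kira eliminated.
Round 5: Liam 30, Wendy 18. Liam has a majority (≥25).

Liam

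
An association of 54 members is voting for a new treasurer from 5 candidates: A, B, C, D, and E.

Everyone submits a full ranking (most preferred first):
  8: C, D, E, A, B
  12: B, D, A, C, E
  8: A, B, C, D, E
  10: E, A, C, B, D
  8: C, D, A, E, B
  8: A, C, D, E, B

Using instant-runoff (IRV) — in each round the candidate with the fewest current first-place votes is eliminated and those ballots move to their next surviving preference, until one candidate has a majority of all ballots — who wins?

Round 1: A 16, B 12, C 16, D 0, E 10. D eliminated.
Round 2: A 16, B 12, C 16, E 10. E eliminated.
Round 3: A 26, B 12, C 16. B eliminated.
Round 4: A 38, C 16. A has a majority (≥28).

A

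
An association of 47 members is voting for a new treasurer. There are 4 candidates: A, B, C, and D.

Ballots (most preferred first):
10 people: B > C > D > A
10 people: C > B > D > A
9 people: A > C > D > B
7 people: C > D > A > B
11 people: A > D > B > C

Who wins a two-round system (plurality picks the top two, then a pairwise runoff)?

C

Round 1 first-place votes: A 20, B 10, C 17, D 0. A and C advance.
Runoff: A is ranked above C on 20 ballots, C above A on 27.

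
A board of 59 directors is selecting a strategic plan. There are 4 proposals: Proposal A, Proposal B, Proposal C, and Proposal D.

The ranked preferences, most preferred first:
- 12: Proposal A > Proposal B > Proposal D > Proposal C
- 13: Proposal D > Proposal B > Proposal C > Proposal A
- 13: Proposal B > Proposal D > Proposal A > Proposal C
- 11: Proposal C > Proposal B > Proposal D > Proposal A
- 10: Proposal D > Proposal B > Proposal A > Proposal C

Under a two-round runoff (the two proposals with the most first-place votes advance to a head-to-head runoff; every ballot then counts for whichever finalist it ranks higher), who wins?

Proposal B

Round 1 first-place votes: Proposal A 12, Proposal B 13, Proposal C 11, Proposal D 23. Proposal D and Proposal B advance.
Runoff: Proposal D is ranked above Proposal B on 23 ballots, Proposal B above Proposal D on 36.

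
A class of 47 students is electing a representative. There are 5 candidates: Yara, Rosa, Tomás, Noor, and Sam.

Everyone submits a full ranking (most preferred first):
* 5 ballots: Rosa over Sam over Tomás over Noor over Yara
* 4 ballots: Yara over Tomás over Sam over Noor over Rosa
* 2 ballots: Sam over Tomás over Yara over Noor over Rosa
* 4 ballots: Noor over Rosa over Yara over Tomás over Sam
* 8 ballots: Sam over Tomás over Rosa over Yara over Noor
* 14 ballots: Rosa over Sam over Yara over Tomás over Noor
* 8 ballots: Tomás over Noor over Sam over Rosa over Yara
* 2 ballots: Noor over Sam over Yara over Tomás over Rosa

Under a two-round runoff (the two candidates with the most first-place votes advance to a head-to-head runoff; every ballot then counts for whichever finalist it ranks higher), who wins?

Sam

Round 1 first-place votes: Yara 4, Rosa 19, Tomás 8, Noor 6, Sam 10. Rosa and Sam advance.
Runoff: Rosa is ranked above Sam on 23 ballots, Sam above Rosa on 24.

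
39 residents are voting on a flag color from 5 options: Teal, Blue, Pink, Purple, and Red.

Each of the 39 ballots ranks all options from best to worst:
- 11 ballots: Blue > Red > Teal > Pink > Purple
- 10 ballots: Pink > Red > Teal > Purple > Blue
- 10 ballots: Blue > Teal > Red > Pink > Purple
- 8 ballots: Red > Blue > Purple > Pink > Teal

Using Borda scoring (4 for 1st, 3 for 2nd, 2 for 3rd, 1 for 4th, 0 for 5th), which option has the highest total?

Red

Teal: 11×2 + 10×2 + 10×3 + 8×0 = 72
Blue: 11×4 + 10×0 + 10×4 + 8×3 = 108
Pink: 11×1 + 10×4 + 10×1 + 8×1 = 69
Purple: 11×0 + 10×1 + 10×0 + 8×2 = 26
Red: 11×3 + 10×3 + 10×2 + 8×4 = 115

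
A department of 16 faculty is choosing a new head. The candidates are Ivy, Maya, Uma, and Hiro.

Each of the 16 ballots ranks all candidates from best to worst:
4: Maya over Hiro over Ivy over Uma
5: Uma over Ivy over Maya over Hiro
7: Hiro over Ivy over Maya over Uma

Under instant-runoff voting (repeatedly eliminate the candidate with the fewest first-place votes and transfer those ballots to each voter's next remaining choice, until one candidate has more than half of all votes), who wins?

Hiro

Round 1: Ivy 0, Maya 4, Uma 5, Hiro 7. Ivy eliminated.
Round 2: Maya 4, Uma 5, Hiro 7. Maya eliminated.
Round 3: Uma 5, Hiro 11. Hiro has a majority (≥9).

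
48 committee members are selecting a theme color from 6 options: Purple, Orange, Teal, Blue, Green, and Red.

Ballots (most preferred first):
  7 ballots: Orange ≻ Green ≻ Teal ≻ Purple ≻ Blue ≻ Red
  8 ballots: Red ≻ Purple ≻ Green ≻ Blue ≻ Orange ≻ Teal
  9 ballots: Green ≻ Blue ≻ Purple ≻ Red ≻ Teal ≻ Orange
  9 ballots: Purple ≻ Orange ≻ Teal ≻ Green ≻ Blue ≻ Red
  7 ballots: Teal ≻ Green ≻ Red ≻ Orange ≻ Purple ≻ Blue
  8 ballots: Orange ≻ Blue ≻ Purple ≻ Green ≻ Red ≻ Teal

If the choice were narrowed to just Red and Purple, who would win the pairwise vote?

Red is ranked above Purple on 15 ballots; Purple above Red on 33.

Purple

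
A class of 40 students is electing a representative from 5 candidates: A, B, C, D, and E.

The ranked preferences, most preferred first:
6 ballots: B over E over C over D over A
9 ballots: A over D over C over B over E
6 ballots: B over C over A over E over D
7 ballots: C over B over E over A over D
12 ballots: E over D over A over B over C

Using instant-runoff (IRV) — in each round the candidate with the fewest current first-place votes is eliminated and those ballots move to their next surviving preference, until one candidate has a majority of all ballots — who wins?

B

Round 1: A 9, B 12, C 7, D 0, E 12. D eliminated.
Round 2: A 9, B 12, C 7, E 12. C eliminated.
Round 3: A 9, B 19, E 12. A eliminated.
Round 4: B 28, E 12. B has a majority (≥21).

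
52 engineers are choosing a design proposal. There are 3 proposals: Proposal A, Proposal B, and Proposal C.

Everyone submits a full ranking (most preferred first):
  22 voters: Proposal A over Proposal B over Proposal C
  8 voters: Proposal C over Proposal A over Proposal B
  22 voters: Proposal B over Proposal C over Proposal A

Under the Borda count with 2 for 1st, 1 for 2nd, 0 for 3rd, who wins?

Proposal A: 22×2 + 8×1 + 22×0 = 52
Proposal B: 22×1 + 8×0 + 22×2 = 66
Proposal C: 22×0 + 8×2 + 22×1 = 38

Proposal B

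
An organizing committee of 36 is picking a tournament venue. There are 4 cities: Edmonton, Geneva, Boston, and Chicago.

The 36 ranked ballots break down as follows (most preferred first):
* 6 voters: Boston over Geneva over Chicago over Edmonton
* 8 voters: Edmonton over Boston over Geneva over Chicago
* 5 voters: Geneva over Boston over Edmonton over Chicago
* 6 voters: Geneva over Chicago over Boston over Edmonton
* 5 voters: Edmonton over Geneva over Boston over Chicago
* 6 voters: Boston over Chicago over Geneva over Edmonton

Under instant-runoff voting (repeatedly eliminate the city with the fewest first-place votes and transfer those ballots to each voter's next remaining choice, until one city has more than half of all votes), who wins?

Round 1: Edmonton 13, Geneva 11, Boston 12, Chicago 0. Chicago eliminated.
Round 2: Edmonton 13, Geneva 11, Boston 12. Geneva eliminated.
Round 3: Edmonton 13, Boston 23. Boston has a majority (≥19).

Boston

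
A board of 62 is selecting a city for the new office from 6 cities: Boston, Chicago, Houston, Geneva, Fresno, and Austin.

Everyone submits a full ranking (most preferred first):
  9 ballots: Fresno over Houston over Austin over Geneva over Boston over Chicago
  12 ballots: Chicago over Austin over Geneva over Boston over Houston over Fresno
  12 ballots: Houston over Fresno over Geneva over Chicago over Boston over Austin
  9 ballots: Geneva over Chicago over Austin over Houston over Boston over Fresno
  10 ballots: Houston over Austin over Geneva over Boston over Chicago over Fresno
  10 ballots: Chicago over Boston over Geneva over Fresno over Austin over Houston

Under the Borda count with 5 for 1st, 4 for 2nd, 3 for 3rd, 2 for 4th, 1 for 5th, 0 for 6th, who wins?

Boston: 9×1 + 12×2 + 12×1 + 9×1 + 10×2 + 10×4 = 114
Chicago: 9×0 + 12×5 + 12×2 + 9×4 + 10×1 + 10×5 = 180
Houston: 9×4 + 12×1 + 12×5 + 9×2 + 10×5 + 10×0 = 176
Geneva: 9×2 + 12×3 + 12×3 + 9×5 + 10×3 + 10×3 = 195
Fresno: 9×5 + 12×0 + 12×4 + 9×0 + 10×0 + 10×2 = 113
Austin: 9×3 + 12×4 + 12×0 + 9×3 + 10×4 + 10×1 = 152

Geneva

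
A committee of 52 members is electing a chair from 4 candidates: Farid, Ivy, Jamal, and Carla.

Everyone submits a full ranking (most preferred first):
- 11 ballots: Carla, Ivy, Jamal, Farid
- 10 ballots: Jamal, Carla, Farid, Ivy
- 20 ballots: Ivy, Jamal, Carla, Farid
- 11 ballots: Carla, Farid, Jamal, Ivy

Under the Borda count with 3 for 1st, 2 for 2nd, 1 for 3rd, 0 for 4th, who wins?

Farid: 11×0 + 10×1 + 20×0 + 11×2 = 32
Ivy: 11×2 + 10×0 + 20×3 + 11×0 = 82
Jamal: 11×1 + 10×3 + 20×2 + 11×1 = 92
Carla: 11×3 + 10×2 + 20×1 + 11×3 = 106

Carla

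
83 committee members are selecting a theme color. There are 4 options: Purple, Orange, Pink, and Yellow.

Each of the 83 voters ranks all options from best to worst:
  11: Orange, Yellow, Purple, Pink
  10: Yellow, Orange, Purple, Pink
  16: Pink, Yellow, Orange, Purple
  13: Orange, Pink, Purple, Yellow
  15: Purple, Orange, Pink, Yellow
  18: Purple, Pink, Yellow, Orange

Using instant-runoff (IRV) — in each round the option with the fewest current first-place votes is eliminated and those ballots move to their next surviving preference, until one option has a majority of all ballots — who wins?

Orange

Round 1: Purple 33, Orange 24, Pink 16, Yellow 10. Yellow eliminated.
Round 2: Purple 33, Orange 34, Pink 16. Pink eliminated.
Round 3: Purple 33, Orange 50. Orange has a majority (≥42).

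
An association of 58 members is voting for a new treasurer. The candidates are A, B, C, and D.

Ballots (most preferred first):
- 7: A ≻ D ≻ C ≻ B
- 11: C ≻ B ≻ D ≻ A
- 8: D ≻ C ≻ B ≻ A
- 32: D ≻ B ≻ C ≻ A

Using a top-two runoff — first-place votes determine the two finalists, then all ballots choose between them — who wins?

Round 1 first-place votes: A 7, B 0, C 11, D 40. D and C advance.
Runoff: D is ranked above C on 47 ballots, C above D on 11.

D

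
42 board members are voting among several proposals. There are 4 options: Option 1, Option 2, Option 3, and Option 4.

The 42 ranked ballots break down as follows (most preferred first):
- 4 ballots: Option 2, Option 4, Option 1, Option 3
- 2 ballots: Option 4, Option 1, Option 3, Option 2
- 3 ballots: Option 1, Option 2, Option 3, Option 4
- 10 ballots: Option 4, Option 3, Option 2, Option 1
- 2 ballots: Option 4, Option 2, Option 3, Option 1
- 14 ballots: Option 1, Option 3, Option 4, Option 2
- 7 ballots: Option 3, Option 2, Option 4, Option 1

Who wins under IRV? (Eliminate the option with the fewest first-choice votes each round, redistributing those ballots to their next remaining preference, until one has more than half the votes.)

Round 1: Option 1 17, Option 2 4, Option 3 7, Option 4 14. Option 2 eliminated.
Round 2: Option 1 17, Option 3 7, Option 4 18. Option 3 eliminated.
Round 3: Option 1 17, Option 4 25. Option 4 has a majority (≥22).

Option 4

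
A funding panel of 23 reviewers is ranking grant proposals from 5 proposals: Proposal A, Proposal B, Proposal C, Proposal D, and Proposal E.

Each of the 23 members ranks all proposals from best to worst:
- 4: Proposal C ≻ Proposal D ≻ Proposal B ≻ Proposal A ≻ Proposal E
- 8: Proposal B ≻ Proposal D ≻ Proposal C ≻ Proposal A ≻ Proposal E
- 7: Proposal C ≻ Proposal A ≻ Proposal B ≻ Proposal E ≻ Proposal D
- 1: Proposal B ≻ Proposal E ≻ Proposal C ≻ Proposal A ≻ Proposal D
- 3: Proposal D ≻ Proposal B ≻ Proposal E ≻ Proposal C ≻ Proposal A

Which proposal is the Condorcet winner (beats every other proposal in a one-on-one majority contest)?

Proposal B vs Proposal A: 16–7
Proposal B vs Proposal C: 12–11
Proposal B vs Proposal D: 16–7
Proposal B vs Proposal E: 23–0
Proposal B beats every other proposal.

Proposal B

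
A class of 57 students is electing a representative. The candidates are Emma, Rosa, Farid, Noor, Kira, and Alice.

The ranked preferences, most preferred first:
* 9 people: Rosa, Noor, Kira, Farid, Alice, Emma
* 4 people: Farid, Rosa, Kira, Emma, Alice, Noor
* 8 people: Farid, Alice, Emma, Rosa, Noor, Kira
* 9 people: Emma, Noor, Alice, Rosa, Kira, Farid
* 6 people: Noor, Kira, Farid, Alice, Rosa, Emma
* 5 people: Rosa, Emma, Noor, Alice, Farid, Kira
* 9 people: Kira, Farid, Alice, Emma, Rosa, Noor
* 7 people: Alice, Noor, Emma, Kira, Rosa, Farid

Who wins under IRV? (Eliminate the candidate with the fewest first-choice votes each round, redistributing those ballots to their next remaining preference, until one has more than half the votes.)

Round 1: Emma 9, Rosa 14, Farid 12, Noor 6, Kira 9, Alice 7. Noor eliminated.
Round 2: Emma 9, Rosa 14, Farid 12, Kira 15, Alice 7. Alice eliminated.
Round 3: Emma 16, Rosa 14, Farid 12, Kira 15. Farid eliminated.
Round 4: Emma 24, Rosa 18, Kira 15. Kira eliminated.
Round 5: Emma 33, Rosa 24. Emma has a majority (≥29).

Emma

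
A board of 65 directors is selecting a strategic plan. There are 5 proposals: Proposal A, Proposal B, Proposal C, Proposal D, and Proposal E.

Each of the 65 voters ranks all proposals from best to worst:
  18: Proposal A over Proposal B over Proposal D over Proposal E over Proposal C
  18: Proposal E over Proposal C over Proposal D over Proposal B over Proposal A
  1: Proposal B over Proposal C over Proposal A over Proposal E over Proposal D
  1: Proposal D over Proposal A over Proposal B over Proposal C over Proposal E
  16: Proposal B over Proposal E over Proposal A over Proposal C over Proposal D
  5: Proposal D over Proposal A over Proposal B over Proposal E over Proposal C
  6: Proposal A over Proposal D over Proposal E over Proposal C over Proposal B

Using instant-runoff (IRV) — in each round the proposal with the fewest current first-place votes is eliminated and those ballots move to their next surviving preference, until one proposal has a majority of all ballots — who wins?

Proposal E

Round 1: Proposal A 24, Proposal B 17, Proposal C 0, Proposal D 6, Proposal E 18. Proposal C eliminated.
Round 2: Proposal A 24, Proposal B 17, Proposal D 6, Proposal E 18. Proposal D eliminated.
Round 3: Proposal A 30, Proposal B 17, Proposal E 18. Proposal B eliminated.
Round 4: Proposal A 31, Proposal E 34. Proposal E has a majority (≥33).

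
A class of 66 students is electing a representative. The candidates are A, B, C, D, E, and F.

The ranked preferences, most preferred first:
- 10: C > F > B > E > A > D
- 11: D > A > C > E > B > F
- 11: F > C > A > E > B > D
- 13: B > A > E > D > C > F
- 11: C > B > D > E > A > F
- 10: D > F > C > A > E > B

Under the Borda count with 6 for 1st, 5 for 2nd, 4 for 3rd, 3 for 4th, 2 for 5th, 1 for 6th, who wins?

C

A: 10×2 + 11×5 + 11×4 + 13×5 + 11×2 + 10×3 = 236
B: 10×4 + 11×2 + 11×2 + 13×6 + 11×5 + 10×1 = 227
C: 10×6 + 11×4 + 11×5 + 13×2 + 11×6 + 10×4 = 291
D: 10×1 + 11×6 + 11×1 + 13×3 + 11×4 + 10×6 = 230
E: 10×3 + 11×3 + 11×3 + 13×4 + 11×3 + 10×2 = 201
F: 10×5 + 11×1 + 11×6 + 13×1 + 11×1 + 10×5 = 201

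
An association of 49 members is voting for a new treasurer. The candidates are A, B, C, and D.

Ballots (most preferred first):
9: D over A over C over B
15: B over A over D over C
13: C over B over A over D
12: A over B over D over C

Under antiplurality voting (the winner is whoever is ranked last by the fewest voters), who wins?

A

Last-place votes: A 0, B 9, C 27, D 13.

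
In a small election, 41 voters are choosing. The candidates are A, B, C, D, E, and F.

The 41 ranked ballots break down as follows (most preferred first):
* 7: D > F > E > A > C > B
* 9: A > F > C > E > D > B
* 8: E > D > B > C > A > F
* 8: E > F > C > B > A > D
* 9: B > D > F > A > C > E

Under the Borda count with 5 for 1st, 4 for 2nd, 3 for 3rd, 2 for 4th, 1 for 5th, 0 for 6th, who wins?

A: 7×2 + 9×5 + 8×1 + 8×1 + 9×2 = 93
B: 7×0 + 9×0 + 8×3 + 8×2 + 9×5 = 85
C: 7×1 + 9×3 + 8×2 + 8×3 + 9×1 = 83
D: 7×5 + 9×1 + 8×4 + 8×0 + 9×4 = 112
E: 7×3 + 9×2 + 8×5 + 8×5 + 9×0 = 119
F: 7×4 + 9×4 + 8×0 + 8×4 + 9×3 = 123

F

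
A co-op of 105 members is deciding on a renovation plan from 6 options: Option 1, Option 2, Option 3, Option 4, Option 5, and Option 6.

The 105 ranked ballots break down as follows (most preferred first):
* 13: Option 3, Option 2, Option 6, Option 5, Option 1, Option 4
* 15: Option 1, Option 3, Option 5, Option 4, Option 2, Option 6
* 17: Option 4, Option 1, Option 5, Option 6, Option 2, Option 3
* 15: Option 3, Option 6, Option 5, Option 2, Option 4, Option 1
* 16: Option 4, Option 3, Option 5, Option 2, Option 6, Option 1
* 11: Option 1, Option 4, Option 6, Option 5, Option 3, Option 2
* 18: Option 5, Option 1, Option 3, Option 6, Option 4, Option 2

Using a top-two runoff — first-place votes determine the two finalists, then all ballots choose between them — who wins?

Round 1 first-place votes: Option 1 26, Option 2 0, Option 3 28, Option 4 33, Option 5 18, Option 6 0. Option 4 and Option 3 advance.
Runoff: Option 4 is ranked above Option 3 on 44 ballots, Option 3 above Option 4 on 61.

Option 3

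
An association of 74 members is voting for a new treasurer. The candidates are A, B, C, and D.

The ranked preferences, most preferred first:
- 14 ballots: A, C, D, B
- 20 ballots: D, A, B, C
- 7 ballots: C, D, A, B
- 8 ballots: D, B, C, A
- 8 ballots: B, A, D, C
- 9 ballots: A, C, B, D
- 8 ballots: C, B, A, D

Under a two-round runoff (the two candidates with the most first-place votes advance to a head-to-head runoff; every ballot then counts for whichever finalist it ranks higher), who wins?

A

Round 1 first-place votes: A 23, B 8, C 15, D 28. D and A advance.
Runoff: D is ranked above A on 35 ballots, A above D on 39.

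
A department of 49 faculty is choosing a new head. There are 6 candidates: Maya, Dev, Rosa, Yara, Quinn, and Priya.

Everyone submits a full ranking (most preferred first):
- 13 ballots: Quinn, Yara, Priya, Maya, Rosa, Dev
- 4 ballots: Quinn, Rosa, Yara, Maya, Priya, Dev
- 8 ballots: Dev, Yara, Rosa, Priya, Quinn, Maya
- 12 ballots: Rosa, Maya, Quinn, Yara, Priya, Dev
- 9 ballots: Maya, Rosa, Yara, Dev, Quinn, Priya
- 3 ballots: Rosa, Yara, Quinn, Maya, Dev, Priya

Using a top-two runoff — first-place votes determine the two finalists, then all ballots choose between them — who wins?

Round 1 first-place votes: Maya 9, Dev 8, Rosa 15, Yara 0, Quinn 17, Priya 0. Quinn and Rosa advance.
Runoff: Quinn is ranked above Rosa on 17 ballots, Rosa above Quinn on 32.

Rosa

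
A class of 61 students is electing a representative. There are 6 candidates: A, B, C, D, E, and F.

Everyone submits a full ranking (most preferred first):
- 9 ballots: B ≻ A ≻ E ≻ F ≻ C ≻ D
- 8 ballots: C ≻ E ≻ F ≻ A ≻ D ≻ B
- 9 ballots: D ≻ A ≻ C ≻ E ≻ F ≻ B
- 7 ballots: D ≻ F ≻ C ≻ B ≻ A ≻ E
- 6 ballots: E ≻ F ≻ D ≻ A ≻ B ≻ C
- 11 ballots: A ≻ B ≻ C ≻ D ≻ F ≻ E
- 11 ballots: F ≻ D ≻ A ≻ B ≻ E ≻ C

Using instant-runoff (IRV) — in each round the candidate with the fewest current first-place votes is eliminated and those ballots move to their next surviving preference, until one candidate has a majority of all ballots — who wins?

Round 1: A 11, B 9, C 8, D 16, E 6, F 11. E eliminated.
Round 2: A 11, B 9, C 8, D 16, F 17. C eliminated.
Round 3: A 11, B 9, D 16, F 25. B eliminated.
Round 4: A 20, D 16, F 25. D eliminated.
Round 5: A 29, F 32. F has a majority (≥31).

F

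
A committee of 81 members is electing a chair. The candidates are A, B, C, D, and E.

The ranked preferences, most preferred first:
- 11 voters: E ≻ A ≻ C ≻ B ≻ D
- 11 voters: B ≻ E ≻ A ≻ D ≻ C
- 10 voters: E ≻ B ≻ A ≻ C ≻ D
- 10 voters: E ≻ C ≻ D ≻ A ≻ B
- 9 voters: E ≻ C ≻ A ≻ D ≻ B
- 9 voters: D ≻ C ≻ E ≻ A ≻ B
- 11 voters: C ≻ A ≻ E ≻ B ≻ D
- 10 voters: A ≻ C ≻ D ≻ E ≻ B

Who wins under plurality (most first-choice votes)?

E

First-place votes: A 10, B 11, C 11, D 9, E 40.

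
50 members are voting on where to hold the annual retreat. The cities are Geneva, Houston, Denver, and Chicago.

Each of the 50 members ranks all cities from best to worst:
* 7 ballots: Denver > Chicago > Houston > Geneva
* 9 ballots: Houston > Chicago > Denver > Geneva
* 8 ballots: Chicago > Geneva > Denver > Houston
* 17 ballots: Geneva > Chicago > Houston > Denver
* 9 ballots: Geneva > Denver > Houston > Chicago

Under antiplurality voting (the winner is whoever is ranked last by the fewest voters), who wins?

Houston

Last-place votes: Geneva 16, Houston 8, Denver 17, Chicago 9.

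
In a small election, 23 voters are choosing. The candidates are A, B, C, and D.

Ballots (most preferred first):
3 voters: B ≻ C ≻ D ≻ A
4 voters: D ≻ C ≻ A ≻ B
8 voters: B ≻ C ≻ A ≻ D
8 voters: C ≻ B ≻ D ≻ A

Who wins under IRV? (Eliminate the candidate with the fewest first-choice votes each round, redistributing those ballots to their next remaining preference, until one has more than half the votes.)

C

Round 1: A 0, B 11, C 8, D 4. A eliminated.
Round 2: B 11, C 8, D 4. D eliminated.
Round 3: B 11, C 12. C has a majority (≥12).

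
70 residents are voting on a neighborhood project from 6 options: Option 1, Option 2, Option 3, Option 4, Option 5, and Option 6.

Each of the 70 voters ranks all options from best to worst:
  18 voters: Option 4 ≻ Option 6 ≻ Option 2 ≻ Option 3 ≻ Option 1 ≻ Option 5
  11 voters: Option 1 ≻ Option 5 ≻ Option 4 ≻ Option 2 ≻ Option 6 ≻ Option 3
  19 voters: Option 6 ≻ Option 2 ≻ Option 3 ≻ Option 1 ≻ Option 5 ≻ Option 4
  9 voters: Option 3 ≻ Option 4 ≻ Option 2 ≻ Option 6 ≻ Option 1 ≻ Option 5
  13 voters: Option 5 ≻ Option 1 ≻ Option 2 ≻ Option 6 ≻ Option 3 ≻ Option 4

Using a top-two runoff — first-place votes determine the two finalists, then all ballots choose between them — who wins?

Option 4

Round 1 first-place votes: Option 1 11, Option 2 0, Option 3 9, Option 4 18, Option 5 13, Option 6 19. Option 6 and Option 4 advance.
Runoff: Option 6 is ranked above Option 4 on 32 ballots, Option 4 above Option 6 on 38.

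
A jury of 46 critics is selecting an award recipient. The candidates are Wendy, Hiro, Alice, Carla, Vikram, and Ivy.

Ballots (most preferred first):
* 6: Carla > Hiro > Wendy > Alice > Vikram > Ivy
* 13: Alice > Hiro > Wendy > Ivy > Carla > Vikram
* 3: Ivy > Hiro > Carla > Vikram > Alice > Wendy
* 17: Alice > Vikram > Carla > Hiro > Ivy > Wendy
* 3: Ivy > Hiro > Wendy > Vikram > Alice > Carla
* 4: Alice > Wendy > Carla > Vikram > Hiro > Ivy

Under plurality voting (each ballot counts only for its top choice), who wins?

Alice

First-place votes: Wendy 0, Hiro 0, Alice 34, Carla 6, Vikram 0, Ivy 6.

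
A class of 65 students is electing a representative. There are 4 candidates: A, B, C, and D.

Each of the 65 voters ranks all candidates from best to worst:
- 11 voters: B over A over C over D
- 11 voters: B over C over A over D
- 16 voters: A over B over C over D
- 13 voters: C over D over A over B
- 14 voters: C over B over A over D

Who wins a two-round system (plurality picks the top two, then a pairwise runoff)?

B

Round 1 first-place votes: A 16, B 22, C 27, D 0. C and B advance.
Runoff: C is ranked above B on 27 ballots, B above C on 38.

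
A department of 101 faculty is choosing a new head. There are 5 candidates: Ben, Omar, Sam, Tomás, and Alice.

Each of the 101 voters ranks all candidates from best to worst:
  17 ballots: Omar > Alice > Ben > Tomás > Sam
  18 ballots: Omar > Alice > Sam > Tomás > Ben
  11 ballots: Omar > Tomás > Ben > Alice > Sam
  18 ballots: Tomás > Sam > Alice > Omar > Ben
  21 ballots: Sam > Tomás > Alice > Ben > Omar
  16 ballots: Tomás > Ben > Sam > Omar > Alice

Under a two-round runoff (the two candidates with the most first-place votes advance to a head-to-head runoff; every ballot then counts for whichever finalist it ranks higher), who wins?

Tomás

Round 1 first-place votes: Ben 0, Omar 46, Sam 21, Tomás 34, Alice 0. Omar and Tomás advance.
Runoff: Omar is ranked above Tomás on 46 ballots, Tomás above Omar on 55.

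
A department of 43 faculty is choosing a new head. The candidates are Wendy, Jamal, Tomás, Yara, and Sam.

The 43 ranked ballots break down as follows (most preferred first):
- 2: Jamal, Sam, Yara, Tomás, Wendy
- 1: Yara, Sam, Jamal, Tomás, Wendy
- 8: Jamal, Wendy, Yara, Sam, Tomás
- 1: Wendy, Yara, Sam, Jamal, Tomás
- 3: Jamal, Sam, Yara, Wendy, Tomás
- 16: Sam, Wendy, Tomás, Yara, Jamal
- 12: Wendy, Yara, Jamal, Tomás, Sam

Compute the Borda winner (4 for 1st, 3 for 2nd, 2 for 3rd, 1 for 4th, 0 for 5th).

Wendy

Wendy: 2×0 + 1×0 + 8×3 + 1×4 + 3×1 + 16×3 + 12×4 = 127
Jamal: 2×4 + 1×2 + 8×4 + 1×1 + 3×4 + 16×0 + 12×2 = 79
Tomás: 2×1 + 1×1 + 8×0 + 1×0 + 3×0 + 16×2 + 12×1 = 47
Yara: 2×2 + 1×4 + 8×2 + 1×3 + 3×2 + 16×1 + 12×3 = 85
Sam: 2×3 + 1×3 + 8×1 + 1×2 + 3×3 + 16×4 + 12×0 = 92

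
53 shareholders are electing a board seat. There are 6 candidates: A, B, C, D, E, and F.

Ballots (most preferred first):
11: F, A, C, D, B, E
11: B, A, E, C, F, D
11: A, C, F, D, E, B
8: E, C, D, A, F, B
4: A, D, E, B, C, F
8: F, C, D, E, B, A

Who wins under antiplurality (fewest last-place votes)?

C

Last-place votes: A 8, B 19, C 0, D 11, E 11, F 4.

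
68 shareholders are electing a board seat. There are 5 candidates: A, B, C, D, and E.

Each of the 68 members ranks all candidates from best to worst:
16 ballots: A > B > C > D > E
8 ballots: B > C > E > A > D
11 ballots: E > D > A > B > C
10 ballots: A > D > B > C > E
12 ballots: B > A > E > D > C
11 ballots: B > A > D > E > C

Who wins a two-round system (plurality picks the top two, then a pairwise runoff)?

A

Round 1 first-place votes: A 26, B 31, C 0, D 0, E 11. B and A advance.
Runoff: B is ranked above A on 31 ballots, A above B on 37.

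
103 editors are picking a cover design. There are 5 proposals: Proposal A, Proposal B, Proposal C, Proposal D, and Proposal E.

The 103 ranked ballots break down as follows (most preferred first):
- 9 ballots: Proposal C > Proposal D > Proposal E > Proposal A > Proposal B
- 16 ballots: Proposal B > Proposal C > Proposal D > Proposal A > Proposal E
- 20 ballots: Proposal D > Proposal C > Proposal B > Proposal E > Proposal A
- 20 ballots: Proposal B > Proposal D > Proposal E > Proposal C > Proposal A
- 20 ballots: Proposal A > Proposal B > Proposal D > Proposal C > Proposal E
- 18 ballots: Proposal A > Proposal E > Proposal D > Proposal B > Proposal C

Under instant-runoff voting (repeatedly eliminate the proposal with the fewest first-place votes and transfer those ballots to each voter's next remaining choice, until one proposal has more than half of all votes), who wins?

Proposal B

Round 1: Proposal A 38, Proposal B 36, Proposal C 9, Proposal D 20, Proposal E 0. Proposal E eliminated.
Round 2: Proposal A 38, Proposal B 36, Proposal C 9, Proposal D 20. Proposal C eliminated.
Round 3: Proposal A 38, Proposal B 36, Proposal D 29. Proposal D eliminated.
Round 4: Proposal A 47, Proposal B 56. Proposal B has a majority (≥52).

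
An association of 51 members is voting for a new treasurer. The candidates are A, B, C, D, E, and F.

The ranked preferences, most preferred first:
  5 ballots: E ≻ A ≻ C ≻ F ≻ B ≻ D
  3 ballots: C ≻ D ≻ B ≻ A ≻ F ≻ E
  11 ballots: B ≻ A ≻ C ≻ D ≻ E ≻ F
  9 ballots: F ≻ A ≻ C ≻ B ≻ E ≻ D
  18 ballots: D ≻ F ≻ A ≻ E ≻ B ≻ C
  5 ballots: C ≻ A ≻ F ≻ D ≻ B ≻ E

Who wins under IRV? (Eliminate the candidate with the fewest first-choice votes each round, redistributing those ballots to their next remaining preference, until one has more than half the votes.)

Round 1: A 0, B 11, C 8, D 18, E 5, F 9. A eliminated.
Round 2: B 11, C 8, D 18, E 5, F 9. E eliminated.
Round 3: B 11, C 13, D 18, F 9. F eliminated.
Round 4: B 11, C 22, D 18. B eliminated.
Round 5: C 33, D 18. C has a majority (≥26).

C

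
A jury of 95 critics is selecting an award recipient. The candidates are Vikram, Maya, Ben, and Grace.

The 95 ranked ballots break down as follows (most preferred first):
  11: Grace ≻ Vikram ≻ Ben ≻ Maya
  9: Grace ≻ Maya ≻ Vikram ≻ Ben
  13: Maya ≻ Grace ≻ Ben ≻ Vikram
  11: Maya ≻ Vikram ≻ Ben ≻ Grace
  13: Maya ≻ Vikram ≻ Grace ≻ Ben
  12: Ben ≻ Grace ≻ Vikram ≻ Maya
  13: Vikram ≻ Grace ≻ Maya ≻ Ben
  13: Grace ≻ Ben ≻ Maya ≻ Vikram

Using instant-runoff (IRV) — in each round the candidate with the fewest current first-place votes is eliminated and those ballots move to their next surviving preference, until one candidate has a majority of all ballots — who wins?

Round 1: Vikram 13, Maya 37, Ben 12, Grace 33. Ben eliminated.
Round 2: Vikram 13, Maya 37, Grace 45. Vikram eliminated.
Round 3: Maya 37, Grace 58. Grace has a majority (≥48).

Grace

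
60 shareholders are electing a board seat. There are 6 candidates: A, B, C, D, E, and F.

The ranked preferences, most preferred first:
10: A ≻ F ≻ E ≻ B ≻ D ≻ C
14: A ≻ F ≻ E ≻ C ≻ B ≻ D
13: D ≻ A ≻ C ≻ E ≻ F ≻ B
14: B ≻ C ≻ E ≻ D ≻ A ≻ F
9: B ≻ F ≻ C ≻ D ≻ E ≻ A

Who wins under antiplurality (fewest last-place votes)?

Last-place votes: A 9, B 13, C 10, D 14, E 0, F 14.

E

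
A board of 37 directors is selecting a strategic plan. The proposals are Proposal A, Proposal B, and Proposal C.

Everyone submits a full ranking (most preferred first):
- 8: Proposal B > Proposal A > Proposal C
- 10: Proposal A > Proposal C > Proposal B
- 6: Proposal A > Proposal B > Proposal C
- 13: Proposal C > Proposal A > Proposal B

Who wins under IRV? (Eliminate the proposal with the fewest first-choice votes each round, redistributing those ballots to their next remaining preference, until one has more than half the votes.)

Round 1: Proposal A 16, Proposal B 8, Proposal C 13. Proposal B eliminated.
Round 2: Proposal A 24, Proposal C 13. Proposal A has a majority (≥19).

Proposal A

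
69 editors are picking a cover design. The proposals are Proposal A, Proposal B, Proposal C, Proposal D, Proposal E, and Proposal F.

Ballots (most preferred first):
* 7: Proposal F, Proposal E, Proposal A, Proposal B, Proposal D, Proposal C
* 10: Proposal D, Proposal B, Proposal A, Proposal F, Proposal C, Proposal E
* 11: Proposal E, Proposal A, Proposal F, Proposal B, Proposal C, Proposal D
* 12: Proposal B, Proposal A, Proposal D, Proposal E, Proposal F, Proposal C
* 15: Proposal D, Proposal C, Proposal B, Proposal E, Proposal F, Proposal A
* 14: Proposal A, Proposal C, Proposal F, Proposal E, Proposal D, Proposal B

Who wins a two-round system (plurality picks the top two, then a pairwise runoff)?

Round 1 first-place votes: Proposal A 14, Proposal B 12, Proposal C 0, Proposal D 25, Proposal E 11, Proposal F 7. Proposal D and Proposal A advance.
Runoff: Proposal D is ranked above Proposal A on 25 ballots, Proposal A above Proposal D on 44.

Proposal A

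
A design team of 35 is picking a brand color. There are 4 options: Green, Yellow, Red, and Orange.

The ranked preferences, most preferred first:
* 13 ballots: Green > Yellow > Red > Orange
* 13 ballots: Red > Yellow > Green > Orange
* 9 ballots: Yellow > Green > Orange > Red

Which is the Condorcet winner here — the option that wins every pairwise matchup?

Yellow vs Green: 22–13
Yellow vs Red: 22–13
Yellow vs Orange: 35–0
Yellow beats every other option.

Yellow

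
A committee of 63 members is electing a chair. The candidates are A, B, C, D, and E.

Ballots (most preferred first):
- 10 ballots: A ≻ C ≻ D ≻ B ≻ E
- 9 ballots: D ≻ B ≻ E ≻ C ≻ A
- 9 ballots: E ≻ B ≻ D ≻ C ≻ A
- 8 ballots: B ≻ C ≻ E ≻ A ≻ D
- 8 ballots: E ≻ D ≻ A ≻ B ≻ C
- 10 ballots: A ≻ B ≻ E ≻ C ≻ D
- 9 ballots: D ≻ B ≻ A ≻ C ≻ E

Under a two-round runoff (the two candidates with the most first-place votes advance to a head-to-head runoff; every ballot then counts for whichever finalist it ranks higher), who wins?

D

Round 1 first-place votes: A 20, B 8, C 0, D 18, E 17. A and D advance.
Runoff: A is ranked above D on 28 ballots, D above A on 35.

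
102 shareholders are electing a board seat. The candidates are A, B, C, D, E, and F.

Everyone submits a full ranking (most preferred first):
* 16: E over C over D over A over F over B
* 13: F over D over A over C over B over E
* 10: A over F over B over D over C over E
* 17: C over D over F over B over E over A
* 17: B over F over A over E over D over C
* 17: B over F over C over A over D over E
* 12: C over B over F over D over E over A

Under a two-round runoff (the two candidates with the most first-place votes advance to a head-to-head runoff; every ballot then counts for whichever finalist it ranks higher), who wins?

C

Round 1 first-place votes: A 10, B 34, C 29, D 0, E 16, F 13. B and C advance.
Runoff: B is ranked above C on 44 ballots, C above B on 58.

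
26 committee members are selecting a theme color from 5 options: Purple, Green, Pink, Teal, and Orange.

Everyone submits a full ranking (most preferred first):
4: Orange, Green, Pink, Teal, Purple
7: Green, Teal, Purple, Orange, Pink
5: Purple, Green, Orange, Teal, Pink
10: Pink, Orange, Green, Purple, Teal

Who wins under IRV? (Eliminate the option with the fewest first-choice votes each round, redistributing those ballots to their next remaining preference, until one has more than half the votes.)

Round 1: Purple 5, Green 7, Pink 10, Teal 0, Orange 4. Teal eliminated.
Round 2: Purple 5, Green 7, Pink 10, Orange 4. Orange eliminated.
Round 3: Purple 5, Green 11, Pink 10. Purple eliminated.
Round 4: Green 16, Pink 10. Green has a majority (≥14).

Green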